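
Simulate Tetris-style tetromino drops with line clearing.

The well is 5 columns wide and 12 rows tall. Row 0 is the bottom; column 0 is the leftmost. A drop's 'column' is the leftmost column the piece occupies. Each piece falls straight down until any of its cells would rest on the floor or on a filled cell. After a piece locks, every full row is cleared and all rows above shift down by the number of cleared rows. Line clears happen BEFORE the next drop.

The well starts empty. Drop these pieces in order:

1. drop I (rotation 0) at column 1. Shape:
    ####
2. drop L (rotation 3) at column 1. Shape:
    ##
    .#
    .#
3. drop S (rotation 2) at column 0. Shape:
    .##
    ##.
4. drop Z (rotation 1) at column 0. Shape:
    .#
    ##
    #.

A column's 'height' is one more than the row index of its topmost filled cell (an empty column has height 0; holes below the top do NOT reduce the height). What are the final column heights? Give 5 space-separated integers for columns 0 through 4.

Drop 1: I rot0 at col 1 lands with bottom-row=0; cleared 0 line(s) (total 0); column heights now [0 1 1 1 1], max=1
Drop 2: L rot3 at col 1 lands with bottom-row=1; cleared 0 line(s) (total 0); column heights now [0 4 4 1 1], max=4
Drop 3: S rot2 at col 0 lands with bottom-row=4; cleared 0 line(s) (total 0); column heights now [5 6 6 1 1], max=6
Drop 4: Z rot1 at col 0 lands with bottom-row=5; cleared 0 line(s) (total 0); column heights now [7 8 6 1 1], max=8

Answer: 7 8 6 1 1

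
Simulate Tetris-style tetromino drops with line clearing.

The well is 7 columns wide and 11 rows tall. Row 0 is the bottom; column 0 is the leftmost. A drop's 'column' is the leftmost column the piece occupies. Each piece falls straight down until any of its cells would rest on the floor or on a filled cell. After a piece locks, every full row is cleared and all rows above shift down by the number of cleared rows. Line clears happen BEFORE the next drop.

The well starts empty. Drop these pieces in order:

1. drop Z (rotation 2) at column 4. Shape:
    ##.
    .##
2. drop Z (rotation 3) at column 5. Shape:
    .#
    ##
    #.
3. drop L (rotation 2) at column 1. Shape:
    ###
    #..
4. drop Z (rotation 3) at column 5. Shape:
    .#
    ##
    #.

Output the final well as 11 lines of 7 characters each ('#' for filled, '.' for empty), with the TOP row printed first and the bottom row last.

Drop 1: Z rot2 at col 4 lands with bottom-row=0; cleared 0 line(s) (total 0); column heights now [0 0 0 0 2 2 1], max=2
Drop 2: Z rot3 at col 5 lands with bottom-row=2; cleared 0 line(s) (total 0); column heights now [0 0 0 0 2 4 5], max=5
Drop 3: L rot2 at col 1 lands with bottom-row=0; cleared 0 line(s) (total 0); column heights now [0 2 2 2 2 4 5], max=5
Drop 4: Z rot3 at col 5 lands with bottom-row=4; cleared 0 line(s) (total 0); column heights now [0 2 2 2 2 6 7], max=7

Answer: .......
.......
.......
.......
......#
.....##
.....##
.....##
.....#.
.#####.
.#...##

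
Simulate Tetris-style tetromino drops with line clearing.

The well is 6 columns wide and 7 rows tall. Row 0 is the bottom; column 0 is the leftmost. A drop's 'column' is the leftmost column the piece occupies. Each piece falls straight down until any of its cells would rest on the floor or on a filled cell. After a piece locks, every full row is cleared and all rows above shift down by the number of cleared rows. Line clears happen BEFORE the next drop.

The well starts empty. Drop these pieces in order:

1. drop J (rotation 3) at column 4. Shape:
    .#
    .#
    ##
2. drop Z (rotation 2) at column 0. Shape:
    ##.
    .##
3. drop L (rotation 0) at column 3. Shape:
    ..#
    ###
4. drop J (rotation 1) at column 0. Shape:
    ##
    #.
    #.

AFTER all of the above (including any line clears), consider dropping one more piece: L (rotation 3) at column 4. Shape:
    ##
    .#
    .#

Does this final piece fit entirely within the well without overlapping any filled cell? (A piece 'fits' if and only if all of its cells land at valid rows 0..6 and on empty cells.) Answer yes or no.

Drop 1: J rot3 at col 4 lands with bottom-row=0; cleared 0 line(s) (total 0); column heights now [0 0 0 0 1 3], max=3
Drop 2: Z rot2 at col 0 lands with bottom-row=0; cleared 0 line(s) (total 0); column heights now [2 2 1 0 1 3], max=3
Drop 3: L rot0 at col 3 lands with bottom-row=3; cleared 0 line(s) (total 0); column heights now [2 2 1 4 4 5], max=5
Drop 4: J rot1 at col 0 lands with bottom-row=2; cleared 0 line(s) (total 0); column heights now [5 5 1 4 4 5], max=5
Test piece L rot3 at col 4 (width 2): heights before test = [5 5 1 4 4 5]; fits = False

Answer: no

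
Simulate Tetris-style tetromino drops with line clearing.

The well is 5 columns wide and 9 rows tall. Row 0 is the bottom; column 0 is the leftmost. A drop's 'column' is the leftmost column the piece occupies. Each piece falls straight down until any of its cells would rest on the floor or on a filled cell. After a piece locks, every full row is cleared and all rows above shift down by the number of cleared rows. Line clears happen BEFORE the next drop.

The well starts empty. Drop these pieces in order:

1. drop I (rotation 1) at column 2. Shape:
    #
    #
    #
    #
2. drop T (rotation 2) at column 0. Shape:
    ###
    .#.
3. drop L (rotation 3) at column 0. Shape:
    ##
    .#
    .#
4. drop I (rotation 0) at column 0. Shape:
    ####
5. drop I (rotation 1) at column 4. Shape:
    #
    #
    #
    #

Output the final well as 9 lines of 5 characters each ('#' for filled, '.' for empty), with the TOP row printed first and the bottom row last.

Answer: ####.
##...
.#...
.#...
###..
.##.#
..#.#
..#.#
..#.#

Derivation:
Drop 1: I rot1 at col 2 lands with bottom-row=0; cleared 0 line(s) (total 0); column heights now [0 0 4 0 0], max=4
Drop 2: T rot2 at col 0 lands with bottom-row=3; cleared 0 line(s) (total 0); column heights now [5 5 5 0 0], max=5
Drop 3: L rot3 at col 0 lands with bottom-row=5; cleared 0 line(s) (total 0); column heights now [8 8 5 0 0], max=8
Drop 4: I rot0 at col 0 lands with bottom-row=8; cleared 0 line(s) (total 0); column heights now [9 9 9 9 0], max=9
Drop 5: I rot1 at col 4 lands with bottom-row=0; cleared 0 line(s) (total 0); column heights now [9 9 9 9 4], max=9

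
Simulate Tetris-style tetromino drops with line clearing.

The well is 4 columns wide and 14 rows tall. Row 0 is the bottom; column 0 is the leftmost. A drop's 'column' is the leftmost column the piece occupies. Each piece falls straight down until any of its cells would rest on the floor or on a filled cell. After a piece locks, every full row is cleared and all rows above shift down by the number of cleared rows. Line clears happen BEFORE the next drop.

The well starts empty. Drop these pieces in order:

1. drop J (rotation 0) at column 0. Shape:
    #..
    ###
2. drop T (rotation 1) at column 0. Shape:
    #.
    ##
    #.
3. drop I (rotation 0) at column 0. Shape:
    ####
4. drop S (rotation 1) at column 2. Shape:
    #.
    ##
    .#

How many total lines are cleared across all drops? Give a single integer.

Answer: 2

Derivation:
Drop 1: J rot0 at col 0 lands with bottom-row=0; cleared 0 line(s) (total 0); column heights now [2 1 1 0], max=2
Drop 2: T rot1 at col 0 lands with bottom-row=2; cleared 0 line(s) (total 0); column heights now [5 4 1 0], max=5
Drop 3: I rot0 at col 0 lands with bottom-row=5; cleared 1 line(s) (total 1); column heights now [5 4 1 0], max=5
Drop 4: S rot1 at col 2 lands with bottom-row=0; cleared 1 line(s) (total 2); column heights now [4 3 2 1], max=4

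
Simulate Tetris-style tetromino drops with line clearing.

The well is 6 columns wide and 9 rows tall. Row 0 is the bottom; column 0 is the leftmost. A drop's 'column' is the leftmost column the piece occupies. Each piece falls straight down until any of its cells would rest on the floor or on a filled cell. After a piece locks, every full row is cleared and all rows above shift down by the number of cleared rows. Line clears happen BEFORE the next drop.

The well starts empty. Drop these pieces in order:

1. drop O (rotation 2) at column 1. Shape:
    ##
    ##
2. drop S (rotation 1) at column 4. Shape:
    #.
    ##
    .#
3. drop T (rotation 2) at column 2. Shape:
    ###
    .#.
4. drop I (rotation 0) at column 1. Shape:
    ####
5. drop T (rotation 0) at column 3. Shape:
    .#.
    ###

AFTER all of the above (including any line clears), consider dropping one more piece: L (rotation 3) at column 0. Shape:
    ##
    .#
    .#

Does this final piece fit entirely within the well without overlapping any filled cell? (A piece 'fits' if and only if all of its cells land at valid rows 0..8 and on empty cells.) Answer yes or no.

Answer: yes

Derivation:
Drop 1: O rot2 at col 1 lands with bottom-row=0; cleared 0 line(s) (total 0); column heights now [0 2 2 0 0 0], max=2
Drop 2: S rot1 at col 4 lands with bottom-row=0; cleared 0 line(s) (total 0); column heights now [0 2 2 0 3 2], max=3
Drop 3: T rot2 at col 2 lands with bottom-row=2; cleared 0 line(s) (total 0); column heights now [0 2 4 4 4 2], max=4
Drop 4: I rot0 at col 1 lands with bottom-row=4; cleared 0 line(s) (total 0); column heights now [0 5 5 5 5 2], max=5
Drop 5: T rot0 at col 3 lands with bottom-row=5; cleared 0 line(s) (total 0); column heights now [0 5 5 6 7 6], max=7
Test piece L rot3 at col 0 (width 2): heights before test = [0 5 5 6 7 6]; fits = True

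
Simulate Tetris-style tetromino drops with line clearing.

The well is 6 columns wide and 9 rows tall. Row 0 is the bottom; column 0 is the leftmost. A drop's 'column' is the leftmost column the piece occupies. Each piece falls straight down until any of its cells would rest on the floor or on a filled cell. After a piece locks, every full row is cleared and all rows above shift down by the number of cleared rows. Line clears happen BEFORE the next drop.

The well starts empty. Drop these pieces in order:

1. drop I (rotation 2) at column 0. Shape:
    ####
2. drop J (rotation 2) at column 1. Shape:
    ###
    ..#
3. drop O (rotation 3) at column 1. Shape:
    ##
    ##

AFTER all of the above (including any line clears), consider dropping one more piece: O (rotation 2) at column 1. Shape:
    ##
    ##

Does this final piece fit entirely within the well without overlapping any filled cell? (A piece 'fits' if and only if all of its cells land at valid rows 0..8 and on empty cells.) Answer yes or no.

Drop 1: I rot2 at col 0 lands with bottom-row=0; cleared 0 line(s) (total 0); column heights now [1 1 1 1 0 0], max=1
Drop 2: J rot2 at col 1 lands with bottom-row=1; cleared 0 line(s) (total 0); column heights now [1 3 3 3 0 0], max=3
Drop 3: O rot3 at col 1 lands with bottom-row=3; cleared 0 line(s) (total 0); column heights now [1 5 5 3 0 0], max=5
Test piece O rot2 at col 1 (width 2): heights before test = [1 5 5 3 0 0]; fits = True

Answer: yes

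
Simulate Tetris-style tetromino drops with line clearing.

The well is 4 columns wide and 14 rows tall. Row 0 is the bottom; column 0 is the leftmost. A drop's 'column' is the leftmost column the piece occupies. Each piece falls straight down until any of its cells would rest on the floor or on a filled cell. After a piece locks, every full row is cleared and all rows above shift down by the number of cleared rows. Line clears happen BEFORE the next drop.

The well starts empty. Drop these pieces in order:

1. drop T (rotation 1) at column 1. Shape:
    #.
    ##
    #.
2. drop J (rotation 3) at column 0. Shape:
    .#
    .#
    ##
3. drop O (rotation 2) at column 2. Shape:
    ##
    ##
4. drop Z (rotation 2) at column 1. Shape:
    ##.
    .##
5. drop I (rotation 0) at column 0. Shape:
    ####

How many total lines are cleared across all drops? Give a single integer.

Drop 1: T rot1 at col 1 lands with bottom-row=0; cleared 0 line(s) (total 0); column heights now [0 3 2 0], max=3
Drop 2: J rot3 at col 0 lands with bottom-row=3; cleared 0 line(s) (total 0); column heights now [4 6 2 0], max=6
Drop 3: O rot2 at col 2 lands with bottom-row=2; cleared 1 line(s) (total 1); column heights now [0 5 3 3], max=5
Drop 4: Z rot2 at col 1 lands with bottom-row=4; cleared 0 line(s) (total 1); column heights now [0 6 6 5], max=6
Drop 5: I rot0 at col 0 lands with bottom-row=6; cleared 1 line(s) (total 2); column heights now [0 6 6 5], max=6

Answer: 2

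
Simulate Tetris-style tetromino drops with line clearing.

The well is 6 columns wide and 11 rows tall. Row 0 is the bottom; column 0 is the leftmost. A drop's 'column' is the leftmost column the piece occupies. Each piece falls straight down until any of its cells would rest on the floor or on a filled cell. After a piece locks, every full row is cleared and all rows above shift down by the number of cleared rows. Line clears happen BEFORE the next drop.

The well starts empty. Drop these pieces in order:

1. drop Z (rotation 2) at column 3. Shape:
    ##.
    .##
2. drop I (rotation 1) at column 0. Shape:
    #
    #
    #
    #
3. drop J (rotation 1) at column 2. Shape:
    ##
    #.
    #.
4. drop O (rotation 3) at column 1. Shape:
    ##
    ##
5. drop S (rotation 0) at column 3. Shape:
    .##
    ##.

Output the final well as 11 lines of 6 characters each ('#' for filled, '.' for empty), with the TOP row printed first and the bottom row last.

Drop 1: Z rot2 at col 3 lands with bottom-row=0; cleared 0 line(s) (total 0); column heights now [0 0 0 2 2 1], max=2
Drop 2: I rot1 at col 0 lands with bottom-row=0; cleared 0 line(s) (total 0); column heights now [4 0 0 2 2 1], max=4
Drop 3: J rot1 at col 2 lands with bottom-row=0; cleared 0 line(s) (total 0); column heights now [4 0 3 3 2 1], max=4
Drop 4: O rot3 at col 1 lands with bottom-row=3; cleared 0 line(s) (total 0); column heights now [4 5 5 3 2 1], max=5
Drop 5: S rot0 at col 3 lands with bottom-row=3; cleared 0 line(s) (total 0); column heights now [4 5 5 4 5 5], max=5

Answer: ......
......
......
......
......
......
.##.##
#####.
#.##..
#.###.
#.#.##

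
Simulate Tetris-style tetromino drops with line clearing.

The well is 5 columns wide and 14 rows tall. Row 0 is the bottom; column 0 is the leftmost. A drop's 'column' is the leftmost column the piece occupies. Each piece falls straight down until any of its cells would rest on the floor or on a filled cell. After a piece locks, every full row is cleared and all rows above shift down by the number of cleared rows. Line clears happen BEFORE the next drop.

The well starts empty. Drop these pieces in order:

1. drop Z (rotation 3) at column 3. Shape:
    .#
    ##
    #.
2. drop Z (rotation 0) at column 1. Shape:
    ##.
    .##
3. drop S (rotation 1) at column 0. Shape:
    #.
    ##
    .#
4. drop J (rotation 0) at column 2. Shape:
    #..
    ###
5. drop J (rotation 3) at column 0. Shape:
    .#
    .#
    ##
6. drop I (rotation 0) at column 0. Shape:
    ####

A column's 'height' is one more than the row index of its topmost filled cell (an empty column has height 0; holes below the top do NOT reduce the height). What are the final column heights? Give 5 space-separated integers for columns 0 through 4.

Drop 1: Z rot3 at col 3 lands with bottom-row=0; cleared 0 line(s) (total 0); column heights now [0 0 0 2 3], max=3
Drop 2: Z rot0 at col 1 lands with bottom-row=2; cleared 0 line(s) (total 0); column heights now [0 4 4 3 3], max=4
Drop 3: S rot1 at col 0 lands with bottom-row=4; cleared 0 line(s) (total 0); column heights now [7 6 4 3 3], max=7
Drop 4: J rot0 at col 2 lands with bottom-row=4; cleared 0 line(s) (total 0); column heights now [7 6 6 5 5], max=7
Drop 5: J rot3 at col 0 lands with bottom-row=7; cleared 0 line(s) (total 0); column heights now [8 10 6 5 5], max=10
Drop 6: I rot0 at col 0 lands with bottom-row=10; cleared 0 line(s) (total 0); column heights now [11 11 11 11 5], max=11

Answer: 11 11 11 11 5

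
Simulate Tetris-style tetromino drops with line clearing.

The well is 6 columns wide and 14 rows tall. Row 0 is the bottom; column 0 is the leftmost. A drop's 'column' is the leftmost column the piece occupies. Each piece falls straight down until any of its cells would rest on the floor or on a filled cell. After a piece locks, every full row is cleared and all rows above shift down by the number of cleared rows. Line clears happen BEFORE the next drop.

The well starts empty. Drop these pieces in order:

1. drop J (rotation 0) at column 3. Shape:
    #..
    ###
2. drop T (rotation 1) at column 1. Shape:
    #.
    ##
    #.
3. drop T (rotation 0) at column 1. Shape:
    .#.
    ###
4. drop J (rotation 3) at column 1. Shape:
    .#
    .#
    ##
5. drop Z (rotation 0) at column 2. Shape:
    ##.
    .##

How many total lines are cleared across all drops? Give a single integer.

Drop 1: J rot0 at col 3 lands with bottom-row=0; cleared 0 line(s) (total 0); column heights now [0 0 0 2 1 1], max=2
Drop 2: T rot1 at col 1 lands with bottom-row=0; cleared 0 line(s) (total 0); column heights now [0 3 2 2 1 1], max=3
Drop 3: T rot0 at col 1 lands with bottom-row=3; cleared 0 line(s) (total 0); column heights now [0 4 5 4 1 1], max=5
Drop 4: J rot3 at col 1 lands with bottom-row=5; cleared 0 line(s) (total 0); column heights now [0 6 8 4 1 1], max=8
Drop 5: Z rot0 at col 2 lands with bottom-row=7; cleared 0 line(s) (total 0); column heights now [0 6 9 9 8 1], max=9

Answer: 0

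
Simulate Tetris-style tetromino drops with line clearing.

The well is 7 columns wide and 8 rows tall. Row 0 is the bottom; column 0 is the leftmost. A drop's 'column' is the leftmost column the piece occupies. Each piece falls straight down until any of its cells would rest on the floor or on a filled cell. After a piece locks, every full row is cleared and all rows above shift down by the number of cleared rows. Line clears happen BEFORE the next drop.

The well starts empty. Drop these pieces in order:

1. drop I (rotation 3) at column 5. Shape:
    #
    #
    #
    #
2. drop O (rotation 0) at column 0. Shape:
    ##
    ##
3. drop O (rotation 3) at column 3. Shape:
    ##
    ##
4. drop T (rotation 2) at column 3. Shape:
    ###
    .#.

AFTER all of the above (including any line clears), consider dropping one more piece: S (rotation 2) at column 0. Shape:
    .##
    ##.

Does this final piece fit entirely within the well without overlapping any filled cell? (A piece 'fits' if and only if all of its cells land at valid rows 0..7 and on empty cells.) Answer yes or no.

Answer: yes

Derivation:
Drop 1: I rot3 at col 5 lands with bottom-row=0; cleared 0 line(s) (total 0); column heights now [0 0 0 0 0 4 0], max=4
Drop 2: O rot0 at col 0 lands with bottom-row=0; cleared 0 line(s) (total 0); column heights now [2 2 0 0 0 4 0], max=4
Drop 3: O rot3 at col 3 lands with bottom-row=0; cleared 0 line(s) (total 0); column heights now [2 2 0 2 2 4 0], max=4
Drop 4: T rot2 at col 3 lands with bottom-row=3; cleared 0 line(s) (total 0); column heights now [2 2 0 5 5 5 0], max=5
Test piece S rot2 at col 0 (width 3): heights before test = [2 2 0 5 5 5 0]; fits = True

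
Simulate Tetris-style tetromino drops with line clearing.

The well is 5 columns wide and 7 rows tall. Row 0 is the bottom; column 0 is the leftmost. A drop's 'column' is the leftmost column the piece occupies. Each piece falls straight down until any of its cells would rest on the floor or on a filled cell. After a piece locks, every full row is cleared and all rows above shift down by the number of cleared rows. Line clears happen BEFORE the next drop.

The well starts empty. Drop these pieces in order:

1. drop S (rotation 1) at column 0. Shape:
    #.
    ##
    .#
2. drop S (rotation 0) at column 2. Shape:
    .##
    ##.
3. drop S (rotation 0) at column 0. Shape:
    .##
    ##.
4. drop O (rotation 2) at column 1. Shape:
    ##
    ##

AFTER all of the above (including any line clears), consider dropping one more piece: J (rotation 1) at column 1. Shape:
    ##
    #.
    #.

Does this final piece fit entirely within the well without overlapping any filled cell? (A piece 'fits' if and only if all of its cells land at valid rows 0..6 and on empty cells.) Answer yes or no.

Answer: no

Derivation:
Drop 1: S rot1 at col 0 lands with bottom-row=0; cleared 0 line(s) (total 0); column heights now [3 2 0 0 0], max=3
Drop 2: S rot0 at col 2 lands with bottom-row=0; cleared 0 line(s) (total 0); column heights now [3 2 1 2 2], max=3
Drop 3: S rot0 at col 0 lands with bottom-row=3; cleared 0 line(s) (total 0); column heights now [4 5 5 2 2], max=5
Drop 4: O rot2 at col 1 lands with bottom-row=5; cleared 0 line(s) (total 0); column heights now [4 7 7 2 2], max=7
Test piece J rot1 at col 1 (width 2): heights before test = [4 7 7 2 2]; fits = False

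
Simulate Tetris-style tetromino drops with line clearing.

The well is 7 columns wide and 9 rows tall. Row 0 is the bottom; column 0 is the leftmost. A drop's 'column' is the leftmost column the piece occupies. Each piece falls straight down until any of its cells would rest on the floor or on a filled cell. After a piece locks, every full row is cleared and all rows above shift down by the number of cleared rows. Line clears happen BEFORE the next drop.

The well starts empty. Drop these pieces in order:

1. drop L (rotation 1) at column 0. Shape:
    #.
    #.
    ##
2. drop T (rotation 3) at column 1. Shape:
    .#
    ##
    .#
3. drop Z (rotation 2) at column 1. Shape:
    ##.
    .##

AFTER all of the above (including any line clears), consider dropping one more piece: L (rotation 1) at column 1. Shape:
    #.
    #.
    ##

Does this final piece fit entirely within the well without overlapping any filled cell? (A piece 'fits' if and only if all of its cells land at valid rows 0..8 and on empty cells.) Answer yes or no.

Drop 1: L rot1 at col 0 lands with bottom-row=0; cleared 0 line(s) (total 0); column heights now [3 1 0 0 0 0 0], max=3
Drop 2: T rot3 at col 1 lands with bottom-row=0; cleared 0 line(s) (total 0); column heights now [3 2 3 0 0 0 0], max=3
Drop 3: Z rot2 at col 1 lands with bottom-row=3; cleared 0 line(s) (total 0); column heights now [3 5 5 4 0 0 0], max=5
Test piece L rot1 at col 1 (width 2): heights before test = [3 5 5 4 0 0 0]; fits = True

Answer: yes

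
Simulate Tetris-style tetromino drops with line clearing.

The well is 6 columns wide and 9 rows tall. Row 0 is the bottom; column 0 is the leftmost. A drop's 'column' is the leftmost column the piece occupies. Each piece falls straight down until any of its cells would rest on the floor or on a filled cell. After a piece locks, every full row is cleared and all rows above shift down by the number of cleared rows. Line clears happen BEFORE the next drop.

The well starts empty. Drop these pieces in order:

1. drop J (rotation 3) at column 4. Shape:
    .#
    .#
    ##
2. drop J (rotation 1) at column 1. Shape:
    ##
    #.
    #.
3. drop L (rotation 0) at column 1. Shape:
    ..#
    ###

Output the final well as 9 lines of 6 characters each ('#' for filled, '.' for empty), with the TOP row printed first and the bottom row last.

Answer: ......
......
......
......
...#..
.###..
.##..#
.#...#
.#..##

Derivation:
Drop 1: J rot3 at col 4 lands with bottom-row=0; cleared 0 line(s) (total 0); column heights now [0 0 0 0 1 3], max=3
Drop 2: J rot1 at col 1 lands with bottom-row=0; cleared 0 line(s) (total 0); column heights now [0 3 3 0 1 3], max=3
Drop 3: L rot0 at col 1 lands with bottom-row=3; cleared 0 line(s) (total 0); column heights now [0 4 4 5 1 3], max=5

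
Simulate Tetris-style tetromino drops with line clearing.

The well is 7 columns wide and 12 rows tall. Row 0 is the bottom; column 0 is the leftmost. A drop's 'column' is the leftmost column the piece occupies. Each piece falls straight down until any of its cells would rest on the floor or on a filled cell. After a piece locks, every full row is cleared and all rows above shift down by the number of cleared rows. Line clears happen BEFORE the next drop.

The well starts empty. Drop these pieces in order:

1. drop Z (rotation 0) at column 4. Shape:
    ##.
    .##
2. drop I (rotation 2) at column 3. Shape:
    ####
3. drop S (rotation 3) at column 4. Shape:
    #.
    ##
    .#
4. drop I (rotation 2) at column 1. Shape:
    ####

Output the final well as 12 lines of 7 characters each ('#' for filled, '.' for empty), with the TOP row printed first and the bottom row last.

Answer: .......
.......
.......
.......
.......
.####..
....#..
....##.
.....#.
...####
....##.
.....##

Derivation:
Drop 1: Z rot0 at col 4 lands with bottom-row=0; cleared 0 line(s) (total 0); column heights now [0 0 0 0 2 2 1], max=2
Drop 2: I rot2 at col 3 lands with bottom-row=2; cleared 0 line(s) (total 0); column heights now [0 0 0 3 3 3 3], max=3
Drop 3: S rot3 at col 4 lands with bottom-row=3; cleared 0 line(s) (total 0); column heights now [0 0 0 3 6 5 3], max=6
Drop 4: I rot2 at col 1 lands with bottom-row=6; cleared 0 line(s) (total 0); column heights now [0 7 7 7 7 5 3], max=7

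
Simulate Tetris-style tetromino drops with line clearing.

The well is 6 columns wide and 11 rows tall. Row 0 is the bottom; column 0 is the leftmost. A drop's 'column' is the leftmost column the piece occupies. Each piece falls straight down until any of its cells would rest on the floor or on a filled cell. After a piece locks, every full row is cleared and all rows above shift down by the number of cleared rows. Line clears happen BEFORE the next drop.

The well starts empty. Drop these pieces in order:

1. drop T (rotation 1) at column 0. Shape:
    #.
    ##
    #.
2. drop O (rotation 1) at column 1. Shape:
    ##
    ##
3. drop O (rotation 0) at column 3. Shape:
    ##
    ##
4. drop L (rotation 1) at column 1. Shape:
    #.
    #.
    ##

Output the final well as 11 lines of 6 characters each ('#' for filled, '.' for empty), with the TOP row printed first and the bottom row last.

Drop 1: T rot1 at col 0 lands with bottom-row=0; cleared 0 line(s) (total 0); column heights now [3 2 0 0 0 0], max=3
Drop 2: O rot1 at col 1 lands with bottom-row=2; cleared 0 line(s) (total 0); column heights now [3 4 4 0 0 0], max=4
Drop 3: O rot0 at col 3 lands with bottom-row=0; cleared 0 line(s) (total 0); column heights now [3 4 4 2 2 0], max=4
Drop 4: L rot1 at col 1 lands with bottom-row=4; cleared 0 line(s) (total 0); column heights now [3 7 5 2 2 0], max=7

Answer: ......
......
......
......
.#....
.#....
.##...
.##...
###...
##.##.
#..##.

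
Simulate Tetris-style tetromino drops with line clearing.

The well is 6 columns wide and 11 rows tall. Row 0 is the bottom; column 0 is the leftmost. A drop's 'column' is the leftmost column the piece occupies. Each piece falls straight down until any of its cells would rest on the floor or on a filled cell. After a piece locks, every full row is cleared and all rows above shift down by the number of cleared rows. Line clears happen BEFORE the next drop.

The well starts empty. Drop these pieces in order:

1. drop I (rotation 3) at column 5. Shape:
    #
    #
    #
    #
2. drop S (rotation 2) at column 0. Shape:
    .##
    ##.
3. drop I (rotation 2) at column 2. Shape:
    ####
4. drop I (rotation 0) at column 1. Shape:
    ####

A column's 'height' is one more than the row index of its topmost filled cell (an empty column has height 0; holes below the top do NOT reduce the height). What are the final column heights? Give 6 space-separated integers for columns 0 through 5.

Drop 1: I rot3 at col 5 lands with bottom-row=0; cleared 0 line(s) (total 0); column heights now [0 0 0 0 0 4], max=4
Drop 2: S rot2 at col 0 lands with bottom-row=0; cleared 0 line(s) (total 0); column heights now [1 2 2 0 0 4], max=4
Drop 3: I rot2 at col 2 lands with bottom-row=4; cleared 0 line(s) (total 0); column heights now [1 2 5 5 5 5], max=5
Drop 4: I rot0 at col 1 lands with bottom-row=5; cleared 0 line(s) (total 0); column heights now [1 6 6 6 6 5], max=6

Answer: 1 6 6 6 6 5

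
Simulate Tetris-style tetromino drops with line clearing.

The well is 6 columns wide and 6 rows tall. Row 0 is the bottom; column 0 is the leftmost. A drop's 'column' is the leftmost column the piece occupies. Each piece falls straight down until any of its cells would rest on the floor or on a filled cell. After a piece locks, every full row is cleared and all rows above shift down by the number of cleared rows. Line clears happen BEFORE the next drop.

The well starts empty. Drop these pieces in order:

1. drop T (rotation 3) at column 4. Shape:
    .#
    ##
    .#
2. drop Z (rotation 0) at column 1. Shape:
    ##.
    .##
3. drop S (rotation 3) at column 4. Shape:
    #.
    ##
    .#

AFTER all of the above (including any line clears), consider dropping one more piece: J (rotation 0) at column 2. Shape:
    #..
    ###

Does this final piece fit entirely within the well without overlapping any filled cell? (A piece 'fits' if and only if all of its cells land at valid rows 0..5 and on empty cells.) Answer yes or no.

Drop 1: T rot3 at col 4 lands with bottom-row=0; cleared 0 line(s) (total 0); column heights now [0 0 0 0 2 3], max=3
Drop 2: Z rot0 at col 1 lands with bottom-row=0; cleared 0 line(s) (total 0); column heights now [0 2 2 1 2 3], max=3
Drop 3: S rot3 at col 4 lands with bottom-row=3; cleared 0 line(s) (total 0); column heights now [0 2 2 1 6 5], max=6
Test piece J rot0 at col 2 (width 3): heights before test = [0 2 2 1 6 5]; fits = False

Answer: no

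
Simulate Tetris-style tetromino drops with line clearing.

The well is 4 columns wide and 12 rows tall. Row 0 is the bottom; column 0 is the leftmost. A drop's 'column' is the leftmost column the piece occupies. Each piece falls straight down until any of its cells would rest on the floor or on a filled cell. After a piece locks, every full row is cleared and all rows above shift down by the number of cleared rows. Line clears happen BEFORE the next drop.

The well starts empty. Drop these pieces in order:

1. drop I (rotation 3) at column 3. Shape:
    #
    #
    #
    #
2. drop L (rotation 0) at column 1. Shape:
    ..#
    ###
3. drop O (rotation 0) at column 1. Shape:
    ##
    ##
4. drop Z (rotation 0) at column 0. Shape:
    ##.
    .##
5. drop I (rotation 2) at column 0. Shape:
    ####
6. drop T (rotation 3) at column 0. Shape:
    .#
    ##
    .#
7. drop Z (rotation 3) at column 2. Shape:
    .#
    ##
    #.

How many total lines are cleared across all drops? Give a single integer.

Drop 1: I rot3 at col 3 lands with bottom-row=0; cleared 0 line(s) (total 0); column heights now [0 0 0 4], max=4
Drop 2: L rot0 at col 1 lands with bottom-row=4; cleared 0 line(s) (total 0); column heights now [0 5 5 6], max=6
Drop 3: O rot0 at col 1 lands with bottom-row=5; cleared 0 line(s) (total 0); column heights now [0 7 7 6], max=7
Drop 4: Z rot0 at col 0 lands with bottom-row=7; cleared 0 line(s) (total 0); column heights now [9 9 8 6], max=9
Drop 5: I rot2 at col 0 lands with bottom-row=9; cleared 1 line(s) (total 1); column heights now [9 9 8 6], max=9
Drop 6: T rot3 at col 0 lands with bottom-row=9; cleared 0 line(s) (total 1); column heights now [11 12 8 6], max=12
Drop 7: Z rot3 at col 2 lands with bottom-row=8; cleared 0 line(s) (total 1); column heights now [11 12 10 11], max=12

Answer: 1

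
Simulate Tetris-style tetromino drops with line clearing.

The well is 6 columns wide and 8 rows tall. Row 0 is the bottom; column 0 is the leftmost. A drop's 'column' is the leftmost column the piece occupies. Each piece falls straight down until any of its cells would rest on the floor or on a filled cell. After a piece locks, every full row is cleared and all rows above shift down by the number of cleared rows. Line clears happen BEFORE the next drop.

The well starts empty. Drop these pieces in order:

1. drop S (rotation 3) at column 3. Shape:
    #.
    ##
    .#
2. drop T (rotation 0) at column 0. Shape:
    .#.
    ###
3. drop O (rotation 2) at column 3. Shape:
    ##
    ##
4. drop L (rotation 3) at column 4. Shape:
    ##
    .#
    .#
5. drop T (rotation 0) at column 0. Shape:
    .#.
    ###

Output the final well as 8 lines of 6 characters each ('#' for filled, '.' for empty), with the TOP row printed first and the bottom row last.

Answer: ......
......
....##
...###
.#.###
####..
.#.##.
###.#.

Derivation:
Drop 1: S rot3 at col 3 lands with bottom-row=0; cleared 0 line(s) (total 0); column heights now [0 0 0 3 2 0], max=3
Drop 2: T rot0 at col 0 lands with bottom-row=0; cleared 0 line(s) (total 0); column heights now [1 2 1 3 2 0], max=3
Drop 3: O rot2 at col 3 lands with bottom-row=3; cleared 0 line(s) (total 0); column heights now [1 2 1 5 5 0], max=5
Drop 4: L rot3 at col 4 lands with bottom-row=3; cleared 0 line(s) (total 0); column heights now [1 2 1 5 6 6], max=6
Drop 5: T rot0 at col 0 lands with bottom-row=2; cleared 0 line(s) (total 0); column heights now [3 4 3 5 6 6], max=6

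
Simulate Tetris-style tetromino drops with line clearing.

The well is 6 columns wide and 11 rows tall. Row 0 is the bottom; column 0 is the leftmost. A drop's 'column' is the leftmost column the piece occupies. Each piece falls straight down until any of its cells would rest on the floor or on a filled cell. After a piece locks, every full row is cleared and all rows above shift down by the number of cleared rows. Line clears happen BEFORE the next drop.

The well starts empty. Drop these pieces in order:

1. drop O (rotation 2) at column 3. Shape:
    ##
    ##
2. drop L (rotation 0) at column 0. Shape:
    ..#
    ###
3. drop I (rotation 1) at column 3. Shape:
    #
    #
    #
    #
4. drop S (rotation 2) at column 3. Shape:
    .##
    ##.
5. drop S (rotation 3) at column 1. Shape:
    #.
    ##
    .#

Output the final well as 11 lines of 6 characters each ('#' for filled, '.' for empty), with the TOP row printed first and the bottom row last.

Answer: ......
......
......
....##
...##.
...#..
.#.#..
.###..
..##..
..###.
#####.

Derivation:
Drop 1: O rot2 at col 3 lands with bottom-row=0; cleared 0 line(s) (total 0); column heights now [0 0 0 2 2 0], max=2
Drop 2: L rot0 at col 0 lands with bottom-row=0; cleared 0 line(s) (total 0); column heights now [1 1 2 2 2 0], max=2
Drop 3: I rot1 at col 3 lands with bottom-row=2; cleared 0 line(s) (total 0); column heights now [1 1 2 6 2 0], max=6
Drop 4: S rot2 at col 3 lands with bottom-row=6; cleared 0 line(s) (total 0); column heights now [1 1 2 7 8 8], max=8
Drop 5: S rot3 at col 1 lands with bottom-row=2; cleared 0 line(s) (total 0); column heights now [1 5 4 7 8 8], max=8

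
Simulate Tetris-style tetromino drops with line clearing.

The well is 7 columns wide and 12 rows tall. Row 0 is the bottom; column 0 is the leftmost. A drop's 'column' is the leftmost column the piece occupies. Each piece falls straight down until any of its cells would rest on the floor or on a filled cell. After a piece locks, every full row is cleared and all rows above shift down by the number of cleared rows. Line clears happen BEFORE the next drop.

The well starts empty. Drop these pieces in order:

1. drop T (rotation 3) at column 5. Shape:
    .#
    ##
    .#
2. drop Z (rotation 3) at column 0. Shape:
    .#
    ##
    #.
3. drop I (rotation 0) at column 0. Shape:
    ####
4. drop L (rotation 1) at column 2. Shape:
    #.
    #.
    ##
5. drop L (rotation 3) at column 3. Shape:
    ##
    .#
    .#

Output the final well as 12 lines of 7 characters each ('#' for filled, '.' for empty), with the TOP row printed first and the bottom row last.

Answer: .......
.......
.......
.......
.......
..#....
..###..
..###..
#####..
.#....#
##...##
#.....#

Derivation:
Drop 1: T rot3 at col 5 lands with bottom-row=0; cleared 0 line(s) (total 0); column heights now [0 0 0 0 0 2 3], max=3
Drop 2: Z rot3 at col 0 lands with bottom-row=0; cleared 0 line(s) (total 0); column heights now [2 3 0 0 0 2 3], max=3
Drop 3: I rot0 at col 0 lands with bottom-row=3; cleared 0 line(s) (total 0); column heights now [4 4 4 4 0 2 3], max=4
Drop 4: L rot1 at col 2 lands with bottom-row=4; cleared 0 line(s) (total 0); column heights now [4 4 7 5 0 2 3], max=7
Drop 5: L rot3 at col 3 lands with bottom-row=3; cleared 0 line(s) (total 0); column heights now [4 4 7 6 6 2 3], max=7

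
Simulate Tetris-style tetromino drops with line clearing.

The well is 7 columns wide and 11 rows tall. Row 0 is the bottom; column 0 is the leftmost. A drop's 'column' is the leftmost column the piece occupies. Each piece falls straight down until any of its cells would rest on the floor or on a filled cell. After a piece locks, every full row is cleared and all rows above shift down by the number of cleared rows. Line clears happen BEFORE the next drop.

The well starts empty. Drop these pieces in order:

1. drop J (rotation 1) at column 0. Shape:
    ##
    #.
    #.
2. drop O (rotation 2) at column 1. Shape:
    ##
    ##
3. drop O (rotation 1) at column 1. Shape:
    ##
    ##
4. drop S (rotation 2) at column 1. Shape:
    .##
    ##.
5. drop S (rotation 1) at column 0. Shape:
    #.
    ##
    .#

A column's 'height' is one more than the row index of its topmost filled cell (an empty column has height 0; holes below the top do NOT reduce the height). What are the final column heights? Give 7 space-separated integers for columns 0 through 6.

Answer: 11 10 9 9 0 0 0

Derivation:
Drop 1: J rot1 at col 0 lands with bottom-row=0; cleared 0 line(s) (total 0); column heights now [3 3 0 0 0 0 0], max=3
Drop 2: O rot2 at col 1 lands with bottom-row=3; cleared 0 line(s) (total 0); column heights now [3 5 5 0 0 0 0], max=5
Drop 3: O rot1 at col 1 lands with bottom-row=5; cleared 0 line(s) (total 0); column heights now [3 7 7 0 0 0 0], max=7
Drop 4: S rot2 at col 1 lands with bottom-row=7; cleared 0 line(s) (total 0); column heights now [3 8 9 9 0 0 0], max=9
Drop 5: S rot1 at col 0 lands with bottom-row=8; cleared 0 line(s) (total 0); column heights now [11 10 9 9 0 0 0], max=11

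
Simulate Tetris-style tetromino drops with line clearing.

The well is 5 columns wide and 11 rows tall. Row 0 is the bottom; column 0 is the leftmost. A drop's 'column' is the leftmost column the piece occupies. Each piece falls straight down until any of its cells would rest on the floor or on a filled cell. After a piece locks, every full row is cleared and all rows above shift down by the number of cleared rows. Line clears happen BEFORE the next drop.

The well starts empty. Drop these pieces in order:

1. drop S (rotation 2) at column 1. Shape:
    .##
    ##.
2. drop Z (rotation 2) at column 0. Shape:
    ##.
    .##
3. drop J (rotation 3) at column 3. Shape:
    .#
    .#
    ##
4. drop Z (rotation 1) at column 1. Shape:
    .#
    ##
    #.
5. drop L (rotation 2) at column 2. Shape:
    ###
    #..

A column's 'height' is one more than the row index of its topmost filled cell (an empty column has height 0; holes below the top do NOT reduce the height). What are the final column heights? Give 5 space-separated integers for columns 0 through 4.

Answer: 4 6 9 9 9

Derivation:
Drop 1: S rot2 at col 1 lands with bottom-row=0; cleared 0 line(s) (total 0); column heights now [0 1 2 2 0], max=2
Drop 2: Z rot2 at col 0 lands with bottom-row=2; cleared 0 line(s) (total 0); column heights now [4 4 3 2 0], max=4
Drop 3: J rot3 at col 3 lands with bottom-row=2; cleared 0 line(s) (total 0); column heights now [4 4 3 3 5], max=5
Drop 4: Z rot1 at col 1 lands with bottom-row=4; cleared 0 line(s) (total 0); column heights now [4 6 7 3 5], max=7
Drop 5: L rot2 at col 2 lands with bottom-row=7; cleared 0 line(s) (total 0); column heights now [4 6 9 9 9], max=9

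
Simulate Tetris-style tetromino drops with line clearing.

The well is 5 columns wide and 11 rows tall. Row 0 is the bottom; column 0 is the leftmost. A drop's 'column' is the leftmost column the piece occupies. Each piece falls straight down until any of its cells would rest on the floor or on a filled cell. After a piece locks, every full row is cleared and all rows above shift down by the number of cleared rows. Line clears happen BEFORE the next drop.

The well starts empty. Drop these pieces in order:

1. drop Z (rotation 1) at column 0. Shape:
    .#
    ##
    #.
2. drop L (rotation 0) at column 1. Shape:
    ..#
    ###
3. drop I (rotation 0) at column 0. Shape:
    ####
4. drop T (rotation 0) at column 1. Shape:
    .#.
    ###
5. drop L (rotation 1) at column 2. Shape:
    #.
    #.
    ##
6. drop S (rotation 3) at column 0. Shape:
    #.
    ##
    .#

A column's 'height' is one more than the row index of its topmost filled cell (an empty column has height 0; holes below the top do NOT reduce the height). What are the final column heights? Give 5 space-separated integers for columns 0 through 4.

Answer: 10 9 11 9 0

Derivation:
Drop 1: Z rot1 at col 0 lands with bottom-row=0; cleared 0 line(s) (total 0); column heights now [2 3 0 0 0], max=3
Drop 2: L rot0 at col 1 lands with bottom-row=3; cleared 0 line(s) (total 0); column heights now [2 4 4 5 0], max=5
Drop 3: I rot0 at col 0 lands with bottom-row=5; cleared 0 line(s) (total 0); column heights now [6 6 6 6 0], max=6
Drop 4: T rot0 at col 1 lands with bottom-row=6; cleared 0 line(s) (total 0); column heights now [6 7 8 7 0], max=8
Drop 5: L rot1 at col 2 lands with bottom-row=8; cleared 0 line(s) (total 0); column heights now [6 7 11 9 0], max=11
Drop 6: S rot3 at col 0 lands with bottom-row=7; cleared 0 line(s) (total 0); column heights now [10 9 11 9 0], max=11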